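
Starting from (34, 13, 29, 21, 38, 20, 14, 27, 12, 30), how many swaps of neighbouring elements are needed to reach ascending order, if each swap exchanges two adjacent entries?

26

The minimum number of adjacent swaps to sort an array equals its inversion count, since every such swap removes exactly one inversion.
Count inversions — for each element, later elements that are smaller:
34: 13, 29, 21, 20, 14, 27, 12, 30 → 8
13: 12 → 1
29: 21, 20, 14, 27, 12 → 5
21: 20, 14, 12 → 3
38: 20, 14, 27, 12, 30 → 5
20: 14, 12 → 2
14: 12 → 1
27: 12 → 1
12: none → 0
30: none → 0
Total inversions: 8 + 1 + 5 + 3 + 5 + 2 + 1 + 1 + 0 + 0 = 26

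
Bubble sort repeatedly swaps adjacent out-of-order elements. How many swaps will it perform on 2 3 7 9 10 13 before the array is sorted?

0

The minimum number of adjacent swaps to sort an array equals its inversion count, since every such swap removes exactly one inversion.
Count inversions — for each element, later elements that are smaller:
2: none → 0
3: none → 0
7: none → 0
9: none → 0
10: none → 0
13: none → 0
Total inversions: 0 + 0 + 0 + 0 + 0 + 0 = 0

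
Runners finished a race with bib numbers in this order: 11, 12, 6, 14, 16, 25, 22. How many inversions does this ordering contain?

For each element, count later entries that are smaller:
11 → 6 → 1
12 → 6 → 1
6 → none → 0
14 → none → 0
16 → none → 0
25 → 22 → 1
22 → none → 0
Sum: 1 + 1 + 0 + 0 + 0 + 1 + 0 = 3

There are 3 out-of-order pairs.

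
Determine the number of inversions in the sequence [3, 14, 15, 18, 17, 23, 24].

Count, for each position, how many later elements it exceeds:
3: 0
14: 0
15: 0
18: 1
17: 0
23: 0
24: 0
Sum: 0 + 0 + 0 + 1 + 0 + 0 + 0 = 1

There is 1 inversion.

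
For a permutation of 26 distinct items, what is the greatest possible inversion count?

325 inversions

The maximum occurs when the array is in strictly decreasing order: every one of the C(26, 2) pairs is inverted.
C(26, 2) = 26·25/2 = 325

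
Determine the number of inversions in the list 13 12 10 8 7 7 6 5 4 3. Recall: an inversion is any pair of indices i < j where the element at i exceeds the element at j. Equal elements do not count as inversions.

For each element, count later entries that are smaller:
13 → 12, 10, 8, 7, 7, 6, 5, 4, 3 → 9
12 → 10, 8, 7, 7, 6, 5, 4, 3 → 8
10 → 8, 7, 7, 6, 5, 4, 3 → 7
8 → 7, 7, 6, 5, 4, 3 → 6
7 → 6, 5, 4, 3 → 4
7 → 6, 5, 4, 3 → 4
6 → 5, 4, 3 → 3
5 → 4, 3 → 2
4 → 3 → 1
3 → none → 0
Sum: 9 + 8 + 7 + 6 + 4 + 4 + 3 + 2 + 1 + 0 = 44

44 inversions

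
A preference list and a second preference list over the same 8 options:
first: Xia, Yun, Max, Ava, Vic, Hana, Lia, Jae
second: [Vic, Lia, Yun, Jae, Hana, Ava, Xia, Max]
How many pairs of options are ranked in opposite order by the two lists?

Assign each item its position (1..8) in the first ordering, then rewrite the second ordering as that position sequence:
positions: Xia→1, Yun→2, Max→3, Ava→4, Vic→5, Hana→6, Lia→7, Jae→8
second ordering as positions: [5, 7, 2, 8, 6, 4, 1, 3]
Discordant pairs = inversions in this position sequence.
5: 2, 4, 1, 3 → 4
7: 2, 6, 4, 1, 3 → 5
2: 1 → 1
8: 6, 4, 1, 3 → 4
6: 4, 1, 3 → 3
4: 1, 3 → 2
1: 0
3: 0
Total: 4 + 5 + 1 + 4 + 3 + 2 + 0 + 0 = 19

19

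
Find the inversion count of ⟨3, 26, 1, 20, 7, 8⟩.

Out-of-order index pairs (0-indexed):
(0,2): 3 > 1
(1,2): 26 > 1
(1,3): 26 > 20
(1,4): 26 > 7
(1,5): 26 > 8
(3,4): 20 > 7
(3,5): 20 > 8
That's 7 pairs.

There are 7 out-of-order pairs.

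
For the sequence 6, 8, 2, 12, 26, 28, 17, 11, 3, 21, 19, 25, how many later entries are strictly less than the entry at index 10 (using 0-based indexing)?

0

The element at index 10 is 19.
Elements after it: 25
None of them are smaller than 19.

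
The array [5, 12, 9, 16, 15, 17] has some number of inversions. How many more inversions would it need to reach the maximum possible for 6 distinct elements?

13 inversions short

Maximum inversions for 6 distinct elements is C(6, 2) = 6·5/2 = 15.
Current inversions — for each element, count later smaller elements:
5: 0
12: 1
9: 0
16: 1
15: 0
17: 0
Current total: 0 + 1 + 0 + 1 + 0 + 0 = 2
Shortfall: 15 − 2 = 13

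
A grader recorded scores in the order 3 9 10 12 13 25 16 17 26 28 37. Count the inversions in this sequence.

Element-by-element contributions:
3 → none → 0
9 → none → 0
10 → none → 0
12 → none → 0
13 → none → 0
25 → 16, 17 → 2
16 → none → 0
17 → none → 0
26 → none → 0
28 → none → 0
37 → none → 0
Sum: 0 + 0 + 0 + 0 + 0 + 2 + 0 + 0 + 0 + 0 + 0 = 2

Inversions: 2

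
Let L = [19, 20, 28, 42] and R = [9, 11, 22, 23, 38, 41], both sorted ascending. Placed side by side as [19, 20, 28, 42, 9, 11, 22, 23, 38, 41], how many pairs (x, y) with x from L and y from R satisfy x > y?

14

Take each right-half value and tally the left-half values above it:
r = 9: 19, 20, 28, 42 → 4
r = 11: 19, 20, 28, 42 → 4
r = 22: 28, 42 → 2
r = 23: 28, 42 → 2
r = 38: 42 → 1
r = 41: 42 → 1
Cross-inversions: 4 + 4 + 2 + 2 + 1 + 1 = 14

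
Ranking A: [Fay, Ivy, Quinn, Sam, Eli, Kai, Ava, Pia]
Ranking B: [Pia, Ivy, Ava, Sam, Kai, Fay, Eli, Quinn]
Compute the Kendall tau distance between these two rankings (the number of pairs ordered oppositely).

Assign each item its position (1..8) in the first ordering, then rewrite the second ordering as that position sequence:
positions: Fay→1, Ivy→2, Quinn→3, Sam→4, Eli→5, Kai→6, Ava→7, Pia→8
second ordering as positions: [8, 2, 7, 4, 6, 1, 5, 3]
Discordant pairs = inversions in this position sequence.
8: 2, 7, 4, 6, 1, 5, 3 → 7
2: 1 → 1
7: 4, 6, 1, 5, 3 → 5
4: 1, 3 → 2
6: 1, 5, 3 → 3
1: 0
5: 3 → 1
3: 0
Total: 7 + 1 + 5 + 2 + 3 + 0 + 1 + 0 = 19

There are 19 discordant pairs.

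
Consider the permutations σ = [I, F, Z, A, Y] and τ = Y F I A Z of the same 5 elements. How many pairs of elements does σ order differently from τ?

Discordant pairs: 6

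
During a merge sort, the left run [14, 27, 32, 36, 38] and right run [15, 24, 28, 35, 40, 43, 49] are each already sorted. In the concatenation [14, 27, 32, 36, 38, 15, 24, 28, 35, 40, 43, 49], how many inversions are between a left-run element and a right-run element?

13

Take each right-half value and tally the left-half values above it:
r = 15: 27, 32, 36, 38 → 4
r = 24: 27, 32, 36, 38 → 4
r = 28: 32, 36, 38 → 3
r = 35: 36, 38 → 2
r = 40: none → 0
r = 43: none → 0
r = 49: none → 0
Cross-inversions: 4 + 4 + 3 + 2 + 0 + 0 + 0 = 13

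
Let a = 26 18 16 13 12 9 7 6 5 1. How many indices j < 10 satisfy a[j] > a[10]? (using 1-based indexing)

9 such elements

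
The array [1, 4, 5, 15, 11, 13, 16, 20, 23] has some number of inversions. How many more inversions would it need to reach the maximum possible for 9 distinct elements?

34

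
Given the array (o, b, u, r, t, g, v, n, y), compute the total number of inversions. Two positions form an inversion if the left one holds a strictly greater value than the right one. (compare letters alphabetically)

12

Sweep left to right; for each value list the smaller values that follow it:
o: 3
b: 0
u: 4
r: 2
t: 2
g: 0
v: 1
n: 0
y: 0
Sum: 3 + 0 + 4 + 2 + 2 + 0 + 1 + 0 + 0 = 12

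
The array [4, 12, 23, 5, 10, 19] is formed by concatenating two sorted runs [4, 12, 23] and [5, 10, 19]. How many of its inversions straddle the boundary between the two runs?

5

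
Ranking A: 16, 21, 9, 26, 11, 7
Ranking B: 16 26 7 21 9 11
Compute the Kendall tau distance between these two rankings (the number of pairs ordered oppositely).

5

Assign each item its position (1..6) in the first ordering, then rewrite the second ordering as that position sequence:
positions: 16→1, 21→2, 9→3, 26→4, 11→5, 7→6
second ordering as positions: [1, 4, 6, 2, 3, 5]
Discordant pairs = inversions in this position sequence.
1: 0
4: 2, 3 → 2
6: 2, 3, 5 → 3
2: 0
3: 0
5: 0
Total: 0 + 2 + 3 + 0 + 0 + 0 = 5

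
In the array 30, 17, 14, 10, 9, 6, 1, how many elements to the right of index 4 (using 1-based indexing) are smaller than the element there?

3

The element at index 4 is 10.
Elements after it: 9, 6, 1
Those smaller than 10: 9, 6, 1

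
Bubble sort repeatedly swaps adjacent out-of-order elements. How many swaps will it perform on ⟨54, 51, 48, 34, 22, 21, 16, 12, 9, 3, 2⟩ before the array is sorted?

55

Each adjacent swap fixes exactly one inversion, so the minimum swap count equals the number of inversions.
Count inversions — for each element, later elements that are smaller:
54: 51, 48, 34, 22, 21, 16, 12, 9, 3, 2 → 10
51: 48, 34, 22, 21, 16, 12, 9, 3, 2 → 9
48: 34, 22, 21, 16, 12, 9, 3, 2 → 8
34: 22, 21, 16, 12, 9, 3, 2 → 7
22: 21, 16, 12, 9, 3, 2 → 6
21: 16, 12, 9, 3, 2 → 5
16: 12, 9, 3, 2 → 4
12: 9, 3, 2 → 3
9: 3, 2 → 2
3: 2 → 1
2: none → 0
Total inversions: 10 + 9 + 8 + 7 + 6 + 5 + 4 + 3 + 2 + 1 + 0 = 55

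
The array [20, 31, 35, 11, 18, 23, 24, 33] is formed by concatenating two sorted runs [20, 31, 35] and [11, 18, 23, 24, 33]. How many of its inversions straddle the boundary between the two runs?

There are 11 split inversions.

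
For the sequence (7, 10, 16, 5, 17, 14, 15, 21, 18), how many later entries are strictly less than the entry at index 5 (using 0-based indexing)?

0

The element at index 5 is 14.
Elements after it: 15, 21, 18
None of them are smaller than 14.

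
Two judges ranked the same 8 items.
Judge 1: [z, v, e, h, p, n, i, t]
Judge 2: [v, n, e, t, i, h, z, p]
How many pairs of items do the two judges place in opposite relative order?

14

Assign each item its position (1..8) in the first ordering, then rewrite the second ordering as that position sequence:
positions: z→1, v→2, e→3, h→4, p→5, n→6, i→7, t→8
second ordering as positions: [2, 6, 3, 8, 7, 4, 1, 5]
Discordant pairs = inversions in this position sequence.
2: 1 → 1
6: 3, 4, 1, 5 → 4
3: 1 → 1
8: 7, 4, 1, 5 → 4
7: 4, 1, 5 → 3
4: 1 → 1
1: 0
5: 0
Total: 1 + 4 + 1 + 4 + 3 + 1 + 0 + 0 = 14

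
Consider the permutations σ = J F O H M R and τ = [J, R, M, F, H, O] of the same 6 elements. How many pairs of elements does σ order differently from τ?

Assign each item its position (1..6) in the first ordering, then rewrite the second ordering as that position sequence:
positions: J→1, F→2, O→3, H→4, M→5, R→6
second ordering as positions: [1, 6, 5, 2, 4, 3]
Discordant pairs = inversions in this position sequence.
1: 0
6: 5, 2, 4, 3 → 4
5: 2, 4, 3 → 3
2: 0
4: 3 → 1
3: 0
Total: 0 + 4 + 3 + 0 + 1 + 0 = 8

8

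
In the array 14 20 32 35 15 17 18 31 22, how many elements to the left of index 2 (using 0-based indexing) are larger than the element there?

The element at index 2 is 32.
Elements before it: 14, 20
None of them are larger than 32.

0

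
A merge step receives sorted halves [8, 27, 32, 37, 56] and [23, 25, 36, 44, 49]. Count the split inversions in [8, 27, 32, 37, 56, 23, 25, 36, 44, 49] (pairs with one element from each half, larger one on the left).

Take each right-half value and tally the left-half values above it:
r = 23: 27, 32, 37, 56 → 4
r = 25: 27, 32, 37, 56 → 4
r = 36: 37, 56 → 2
r = 44: 56 → 1
r = 49: 56 → 1
Cross-inversions: 4 + 4 + 2 + 1 + 1 = 12

There are 12 split inversions.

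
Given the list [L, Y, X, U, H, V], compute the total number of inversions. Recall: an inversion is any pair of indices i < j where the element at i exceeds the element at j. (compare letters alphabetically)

9

For each element, count later entries that are smaller:
L → H → 1
Y → X, U, H, V → 4
X → U, H, V → 3
U → H → 1
H → none → 0
V → none → 0
Sum: 1 + 4 + 3 + 1 + 0 + 0 = 9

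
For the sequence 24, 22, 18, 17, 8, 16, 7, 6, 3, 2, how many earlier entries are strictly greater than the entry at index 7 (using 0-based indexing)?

The element at index 7 is 6.
Elements before it: 24, 22, 18, 17, 8, 16, 7
Those larger than 6: 24, 22, 18, 17, 8, 16, 7

7 such elements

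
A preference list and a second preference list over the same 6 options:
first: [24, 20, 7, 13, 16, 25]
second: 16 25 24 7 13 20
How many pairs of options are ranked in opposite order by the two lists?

Assign each item its position (1..6) in the first ordering, then rewrite the second ordering as that position sequence:
positions: 24→1, 20→2, 7→3, 13→4, 16→5, 25→6
second ordering as positions: [5, 6, 1, 3, 4, 2]
Discordant pairs = inversions in this position sequence.
5: 1, 3, 4, 2 → 4
6: 1, 3, 4, 2 → 4
1: 0
3: 2 → 1
4: 2 → 1
2: 0
Total: 4 + 4 + 0 + 1 + 1 + 0 = 10

10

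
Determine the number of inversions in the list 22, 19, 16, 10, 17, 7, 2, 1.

Inversions: 26

For each element, count later entries that are smaller:
22 → 19, 16, 10, 17, 7, 2, 1 → 7
19 → 16, 10, 17, 7, 2, 1 → 6
16 → 10, 7, 2, 1 → 4
10 → 7, 2, 1 → 3
17 → 7, 2, 1 → 3
7 → 2, 1 → 2
2 → 1 → 1
1 → none → 0
Sum: 7 + 6 + 4 + 3 + 3 + 2 + 1 + 0 = 26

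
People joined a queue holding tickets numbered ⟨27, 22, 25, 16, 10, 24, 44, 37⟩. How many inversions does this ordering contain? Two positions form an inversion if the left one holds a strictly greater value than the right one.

12

Count, for each position, how many later elements it exceeds:
27: 5
22: 2
25: 3
16: 1
10: 0
24: 0
44: 1
37: 0
Sum: 5 + 2 + 3 + 1 + 0 + 0 + 1 + 0 = 12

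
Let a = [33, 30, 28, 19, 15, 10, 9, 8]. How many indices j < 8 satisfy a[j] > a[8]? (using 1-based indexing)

7 such elements

The element at index 8 is 8.
Elements before it: 33, 30, 28, 19, 15, 10, 9
Those larger than 8: 33, 30, 28, 19, 15, 10, 9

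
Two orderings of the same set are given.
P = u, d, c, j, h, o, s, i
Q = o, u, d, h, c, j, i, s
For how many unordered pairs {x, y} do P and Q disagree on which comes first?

8 disagreeing pairs

Assign each item its position (1..8) in the first ordering, then rewrite the second ordering as that position sequence:
positions: u→1, d→2, c→3, j→4, h→5, o→6, s→7, i→8
second ordering as positions: [6, 1, 2, 5, 3, 4, 8, 7]
Discordant pairs = inversions in this position sequence.
6: 1, 2, 5, 3, 4 → 5
1: 0
2: 0
5: 3, 4 → 2
3: 0
4: 0
8: 7 → 1
7: 0
Total: 5 + 0 + 0 + 2 + 0 + 0 + 1 + 0 = 8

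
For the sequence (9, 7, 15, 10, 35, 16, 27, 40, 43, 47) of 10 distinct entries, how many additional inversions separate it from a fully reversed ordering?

41

Maximum inversions for 10 distinct elements is C(10, 2) = 10·9/2 = 45.
Current inversions — for each element, count later smaller elements:
9: 1
7: 0
15: 1
10: 0
35: 2
16: 0
27: 0
40: 0
43: 0
47: 0
Current total: 1 + 0 + 1 + 0 + 2 + 0 + 0 + 0 + 0 + 0 = 4
Shortfall: 45 − 4 = 41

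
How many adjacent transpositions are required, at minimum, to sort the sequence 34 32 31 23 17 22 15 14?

Each adjacent swap fixes exactly one inversion, so the minimum swap count equals the number of inversions.
Count inversions — for each element, later elements that are smaller:
34: 32, 31, 23, 17, 22, 15, 14 → 7
32: 31, 23, 17, 22, 15, 14 → 6
31: 23, 17, 22, 15, 14 → 5
23: 17, 22, 15, 14 → 4
17: 15, 14 → 2
22: 15, 14 → 2
15: 14 → 1
14: none → 0
Total inversions: 7 + 6 + 5 + 4 + 2 + 2 + 1 + 0 = 27

27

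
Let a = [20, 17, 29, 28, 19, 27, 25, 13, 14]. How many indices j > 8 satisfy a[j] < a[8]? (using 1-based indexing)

The element at index 8 is 13.
Elements after it: 14
None of them are smaller than 13.

0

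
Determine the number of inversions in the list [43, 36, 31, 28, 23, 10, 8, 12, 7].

Element-by-element contributions:
43 → 36, 31, 28, 23, 10, 8, 12, 7 → 8
36 → 31, 28, 23, 10, 8, 12, 7 → 7
31 → 28, 23, 10, 8, 12, 7 → 6
28 → 23, 10, 8, 12, 7 → 5
23 → 10, 8, 12, 7 → 4
10 → 8, 7 → 2
8 → 7 → 1
12 → 7 → 1
7 → none → 0
Sum: 8 + 7 + 6 + 5 + 4 + 2 + 1 + 1 + 0 = 34

34 inversions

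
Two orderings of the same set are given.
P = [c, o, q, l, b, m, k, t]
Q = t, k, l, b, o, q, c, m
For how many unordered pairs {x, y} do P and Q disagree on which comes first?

Assign each item its position (1..8) in the first ordering, then rewrite the second ordering as that position sequence:
positions: c→1, o→2, q→3, l→4, b→5, m→6, k→7, t→8
second ordering as positions: [8, 7, 4, 5, 2, 3, 1, 6]
Discordant pairs = inversions in this position sequence.
8: 7, 4, 5, 2, 3, 1, 6 → 7
7: 4, 5, 2, 3, 1, 6 → 6
4: 2, 3, 1 → 3
5: 2, 3, 1 → 3
2: 1 → 1
3: 1 → 1
1: 0
6: 0
Total: 7 + 6 + 3 + 3 + 1 + 1 + 0 + 0 = 21

21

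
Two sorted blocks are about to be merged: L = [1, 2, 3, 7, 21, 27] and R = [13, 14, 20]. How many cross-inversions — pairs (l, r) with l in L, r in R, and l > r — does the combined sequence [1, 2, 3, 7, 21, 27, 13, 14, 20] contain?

Count, for every r in R, how many entries of L exceed r:
r = 13: 21, 27 → 2
r = 14: 21, 27 → 2
r = 20: 21, 27 → 2
Cross-inversions: 2 + 2 + 2 = 6

6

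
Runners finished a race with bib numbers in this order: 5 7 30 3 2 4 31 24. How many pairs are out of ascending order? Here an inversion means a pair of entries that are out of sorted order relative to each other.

12

Sweep left to right; for each value list the smaller values that follow it:
5 → 3, 2, 4 → 3
7 → 3, 2, 4 → 3
30 → 3, 2, 4, 24 → 4
3 → 2 → 1
2 → none → 0
4 → none → 0
31 → 24 → 1
24 → none → 0
Sum: 3 + 3 + 4 + 1 + 0 + 0 + 1 + 0 = 12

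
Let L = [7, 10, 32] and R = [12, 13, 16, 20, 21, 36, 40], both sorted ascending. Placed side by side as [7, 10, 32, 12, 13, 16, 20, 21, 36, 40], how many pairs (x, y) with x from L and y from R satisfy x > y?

5 cross-inversions

Count, for every r in R, how many entries of L exceed r:
r = 12: 32 → 1
r = 13: 32 → 1
r = 16: 32 → 1
r = 20: 32 → 1
r = 21: 32 → 1
r = 36: none → 0
r = 40: none → 0
Cross-inversions: 1 + 1 + 1 + 1 + 1 + 0 + 0 = 5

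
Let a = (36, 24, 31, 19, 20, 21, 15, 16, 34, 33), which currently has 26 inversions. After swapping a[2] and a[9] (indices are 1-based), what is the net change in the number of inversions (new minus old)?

+3

Positions 2 and 9 hold 24 and 34; after swapping, the array is [36, 34, 31, 19, 20, 21, 15, 16, 24, 33].
Sweep left to right; for each value list the smaller values that follow it:
36 → 34, 31, 19, 20, 21, 15, 16, 24, 33 → 9
34 → 31, 19, 20, 21, 15, 16, 24, 33 → 8
31 → 19, 20, 21, 15, 16, 24 → 6
19 → 15, 16 → 2
20 → 15, 16 → 2
21 → 15, 16 → 2
15 → none → 0
16 → none → 0
24 → none → 0
33 → none → 0
Sum: 9 + 8 + 6 + 2 + 2 + 2 + 0 + 0 + 0 + 0 = 29
Change: 29 − 26 = +3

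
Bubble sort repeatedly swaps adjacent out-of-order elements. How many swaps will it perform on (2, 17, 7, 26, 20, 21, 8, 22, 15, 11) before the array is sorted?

19 swaps

Each adjacent swap fixes exactly one inversion, so the minimum swap count equals the number of inversions.
Count inversions — for each element, later elements that are smaller:
2: none → 0
17: 7, 8, 15, 11 → 4
7: none → 0
26: 20, 21, 8, 22, 15, 11 → 6
20: 8, 15, 11 → 3
21: 8, 15, 11 → 3
8: none → 0
22: 15, 11 → 2
15: 11 → 1
11: none → 0
Total inversions: 0 + 4 + 0 + 6 + 3 + 3 + 0 + 2 + 1 + 0 = 19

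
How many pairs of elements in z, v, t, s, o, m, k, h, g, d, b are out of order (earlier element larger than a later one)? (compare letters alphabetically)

Count, for each position, how many later elements it exceeds:
z → v, t, s, o, m, k, h, g, d, b → 10
v → t, s, o, m, k, h, g, d, b → 9
t → s, o, m, k, h, g, d, b → 8
s → o, m, k, h, g, d, b → 7
o → m, k, h, g, d, b → 6
m → k, h, g, d, b → 5
k → h, g, d, b → 4
h → g, d, b → 3
g → d, b → 2
d → b → 1
b → none → 0
Sum: 10 + 9 + 8 + 7 + 6 + 5 + 4 + 3 + 2 + 1 + 0 = 55

55 inversions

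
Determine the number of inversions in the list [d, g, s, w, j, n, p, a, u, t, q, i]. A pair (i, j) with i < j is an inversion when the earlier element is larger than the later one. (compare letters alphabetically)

28 inversions

Element-by-element contributions:
d: 1
g: 1
s: 6
w: 8
j: 2
n: 2
p: 2
a: 0
u: 3
t: 2
q: 1
i: 0
Sum: 1 + 1 + 6 + 8 + 2 + 2 + 2 + 0 + 3 + 2 + 1 + 0 = 28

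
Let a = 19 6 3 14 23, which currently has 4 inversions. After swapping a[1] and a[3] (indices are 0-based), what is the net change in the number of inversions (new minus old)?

+1

Positions 1 and 3 hold 6 and 14; after swapping, the array is [19, 14, 3, 6, 23].
Element-by-element contributions:
19 → 14, 3, 6 → 3
14 → 3, 6 → 2
3 → none → 0
6 → none → 0
23 → none → 0
Sum: 3 + 2 + 0 + 0 + 0 = 5
Change: 5 − 4 = +1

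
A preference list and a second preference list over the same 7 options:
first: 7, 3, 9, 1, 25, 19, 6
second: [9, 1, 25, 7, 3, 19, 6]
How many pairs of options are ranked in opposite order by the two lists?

6

Assign each item its position (1..7) in the first ordering, then rewrite the second ordering as that position sequence:
positions: 7→1, 3→2, 9→3, 1→4, 25→5, 19→6, 6→7
second ordering as positions: [3, 4, 5, 1, 2, 6, 7]
Discordant pairs = inversions in this position sequence.
3: 1, 2 → 2
4: 1, 2 → 2
5: 1, 2 → 2
1: 0
2: 0
6: 0
7: 0
Total: 2 + 2 + 2 + 0 + 0 + 0 + 0 = 6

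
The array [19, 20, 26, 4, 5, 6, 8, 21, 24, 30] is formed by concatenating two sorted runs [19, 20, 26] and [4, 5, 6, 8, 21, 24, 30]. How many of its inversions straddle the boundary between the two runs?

Take each right-half value and tally the left-half values above it:
r = 4: 19, 20, 26 → 3
r = 5: 19, 20, 26 → 3
r = 6: 19, 20, 26 → 3
r = 8: 19, 20, 26 → 3
r = 21: 26 → 1
r = 24: 26 → 1
r = 30: none → 0
Cross-inversions: 3 + 3 + 3 + 3 + 1 + 1 + 0 = 14

Split inversions: 14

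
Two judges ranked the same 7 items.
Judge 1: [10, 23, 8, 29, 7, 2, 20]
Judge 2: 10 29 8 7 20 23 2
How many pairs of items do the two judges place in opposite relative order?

Assign each item its position (1..7) in the first ordering, then rewrite the second ordering as that position sequence:
positions: 10→1, 23→2, 8→3, 29→4, 7→5, 2→6, 20→7
second ordering as positions: [1, 4, 3, 5, 7, 2, 6]
Discordant pairs = inversions in this position sequence.
1: 0
4: 3, 2 → 2
3: 2 → 1
5: 2 → 1
7: 2, 6 → 2
2: 0
6: 0
Total: 0 + 2 + 1 + 1 + 2 + 0 + 0 = 6

Discordant pairs: 6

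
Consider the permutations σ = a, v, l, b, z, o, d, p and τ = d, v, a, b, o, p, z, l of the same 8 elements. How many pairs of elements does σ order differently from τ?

Assign each item its position (1..8) in the first ordering, then rewrite the second ordering as that position sequence:
positions: a→1, v→2, l→3, b→4, z→5, o→6, d→7, p→8
second ordering as positions: [7, 2, 1, 4, 6, 8, 5, 3]
Discordant pairs = inversions in this position sequence.
7: 2, 1, 4, 6, 5, 3 → 6
2: 1 → 1
1: 0
4: 3 → 1
6: 5, 3 → 2
8: 5, 3 → 2
5: 3 → 1
3: 0
Total: 6 + 1 + 0 + 1 + 2 + 2 + 1 + 0 = 13

There are 13 discordant pairs.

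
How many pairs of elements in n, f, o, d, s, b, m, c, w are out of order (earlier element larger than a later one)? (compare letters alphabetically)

For each element, count later entries that are smaller:
n → f, d, b, m, c → 5
f → d, b, c → 3
o → d, b, m, c → 4
d → b, c → 2
s → b, m, c → 3
b → none → 0
m → c → 1
c → none → 0
w → none → 0
Sum: 5 + 3 + 4 + 2 + 3 + 0 + 1 + 0 + 0 = 18

18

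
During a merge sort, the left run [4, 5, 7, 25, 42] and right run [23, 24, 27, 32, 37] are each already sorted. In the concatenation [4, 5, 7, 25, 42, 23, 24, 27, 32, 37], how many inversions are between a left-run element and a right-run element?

7

Count, for every r in R, how many entries of L exceed r:
r = 23: 25, 42 → 2
r = 24: 25, 42 → 2
r = 27: 42 → 1
r = 32: 42 → 1
r = 37: 42 → 1
Cross-inversions: 2 + 2 + 1 + 1 + 1 = 7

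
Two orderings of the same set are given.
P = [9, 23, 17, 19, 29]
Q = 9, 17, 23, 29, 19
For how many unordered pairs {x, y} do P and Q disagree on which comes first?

2 disagreeing pairs

Assign each item its position (1..5) in the first ordering, then rewrite the second ordering as that position sequence:
positions: 9→1, 23→2, 17→3, 19→4, 29→5
second ordering as positions: [1, 3, 2, 5, 4]
Discordant pairs = inversions in this position sequence.
1: 0
3: 2 → 1
2: 0
5: 4 → 1
4: 0
Total: 0 + 1 + 0 + 1 + 0 = 2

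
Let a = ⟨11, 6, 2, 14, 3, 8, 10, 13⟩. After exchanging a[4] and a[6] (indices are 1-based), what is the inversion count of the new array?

Positions 4 and 6 hold 14 and 8; after swapping, the array is [11, 6, 2, 8, 3, 14, 10, 13].
Count, for each position, how many later elements it exceeds:
11: 5
6: 2
2: 0
8: 1
3: 0
14: 2
10: 0
13: 0
Sum: 5 + 2 + 0 + 1 + 0 + 2 + 0 + 0 = 10

There are 10 inversions.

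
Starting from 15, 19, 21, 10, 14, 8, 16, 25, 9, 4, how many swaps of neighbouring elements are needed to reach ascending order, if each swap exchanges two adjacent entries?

Adjacent swaps: 29

Minimum adjacent swaps = number of inversions (each swap of adjacent out-of-order elements removes one inversion and no swap can remove more).
Count inversions — for each element, later elements that are smaller:
15: 10, 14, 8, 9, 4 → 5
19: 10, 14, 8, 16, 9, 4 → 6
21: 10, 14, 8, 16, 9, 4 → 6
10: 8, 9, 4 → 3
14: 8, 9, 4 → 3
8: 4 → 1
16: 9, 4 → 2
25: 9, 4 → 2
9: 4 → 1
4: none → 0
Total inversions: 5 + 6 + 6 + 3 + 3 + 1 + 2 + 2 + 1 + 0 = 29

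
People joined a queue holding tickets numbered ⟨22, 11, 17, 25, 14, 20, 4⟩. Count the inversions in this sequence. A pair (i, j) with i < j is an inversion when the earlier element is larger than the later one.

Count, for each position, how many later elements it exceeds:
22: 5
11: 1
17: 2
25: 3
14: 1
20: 1
4: 0
Sum: 5 + 1 + 2 + 3 + 1 + 1 + 0 = 13

13 inversions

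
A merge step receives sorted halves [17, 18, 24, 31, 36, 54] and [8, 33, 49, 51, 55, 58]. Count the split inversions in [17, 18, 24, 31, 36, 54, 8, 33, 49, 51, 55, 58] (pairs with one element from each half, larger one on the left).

Take each right-half value and tally the left-half values above it:
r = 8: 17, 18, 24, 31, 36, 54 → 6
r = 33: 36, 54 → 2
r = 49: 54 → 1
r = 51: 54 → 1
r = 55: none → 0
r = 58: none → 0
Cross-inversions: 6 + 2 + 1 + 1 + 0 + 0 = 10

10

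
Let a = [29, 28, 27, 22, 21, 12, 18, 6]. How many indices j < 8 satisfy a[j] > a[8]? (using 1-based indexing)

The element at index 8 is 6.
Elements before it: 29, 28, 27, 22, 21, 12, 18
Those larger than 6: 29, 28, 27, 22, 21, 12, 18

7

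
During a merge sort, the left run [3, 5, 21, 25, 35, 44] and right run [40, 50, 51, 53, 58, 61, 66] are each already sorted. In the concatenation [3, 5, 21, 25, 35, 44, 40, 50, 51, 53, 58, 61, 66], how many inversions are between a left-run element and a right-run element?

Split inversions: 1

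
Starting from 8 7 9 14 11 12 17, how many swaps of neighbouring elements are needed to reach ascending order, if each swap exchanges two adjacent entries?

Adjacent swaps: 3

Each adjacent swap fixes exactly one inversion, so the minimum swap count equals the number of inversions.
Count inversions — for each element, later elements that are smaller:
8: 7 → 1
7: none → 0
9: none → 0
14: 11, 12 → 2
11: none → 0
12: none → 0
17: none → 0
Total inversions: 1 + 0 + 0 + 2 + 0 + 0 + 0 = 3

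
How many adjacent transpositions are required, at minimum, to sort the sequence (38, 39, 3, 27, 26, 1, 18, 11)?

Minimum adjacent swaps = number of inversions (each swap of adjacent out-of-order elements removes one inversion and no swap can remove more).
Count inversions — for each element, later elements that are smaller:
38: 3, 27, 26, 1, 18, 11 → 6
39: 3, 27, 26, 1, 18, 11 → 6
3: 1 → 1
27: 26, 1, 18, 11 → 4
26: 1, 18, 11 → 3
1: none → 0
18: 11 → 1
11: none → 0
Total inversions: 6 + 6 + 1 + 4 + 3 + 0 + 1 + 0 = 21

There are 21 swaps.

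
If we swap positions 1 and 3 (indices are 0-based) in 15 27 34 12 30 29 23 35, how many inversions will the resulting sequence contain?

9 inversions

Positions 1 and 3 hold 27 and 12; after swapping, the array is [15, 12, 34, 27, 30, 29, 23, 35].
For each element, count later entries that are smaller:
15 → 12 → 1
12 → none → 0
34 → 27, 30, 29, 23 → 4
27 → 23 → 1
30 → 29, 23 → 2
29 → 23 → 1
23 → none → 0
35 → none → 0
Sum: 1 + 0 + 4 + 1 + 2 + 1 + 0 + 0 = 9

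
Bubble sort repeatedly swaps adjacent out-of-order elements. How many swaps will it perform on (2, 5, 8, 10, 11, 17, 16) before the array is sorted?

1 adjacent swap

Minimum adjacent swaps = number of inversions (each swap of adjacent out-of-order elements removes one inversion and no swap can remove more).
Count inversions — for each element, later elements that are smaller:
2: none → 0
5: none → 0
8: none → 0
10: none → 0
11: none → 0
17: 16 → 1
16: none → 0
Total inversions: 0 + 0 + 0 + 0 + 0 + 1 + 0 = 1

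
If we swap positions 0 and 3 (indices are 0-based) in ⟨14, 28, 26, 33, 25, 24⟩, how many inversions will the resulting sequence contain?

13 inversions

Positions 0 and 3 hold 14 and 33; after swapping, the array is [33, 28, 26, 14, 25, 24].
Sweep left to right; for each value list the smaller values that follow it:
33 → 28, 26, 14, 25, 24 → 5
28 → 26, 14, 25, 24 → 4
26 → 14, 25, 24 → 3
14 → none → 0
25 → 24 → 1
24 → none → 0
Sum: 5 + 4 + 3 + 0 + 1 + 0 = 13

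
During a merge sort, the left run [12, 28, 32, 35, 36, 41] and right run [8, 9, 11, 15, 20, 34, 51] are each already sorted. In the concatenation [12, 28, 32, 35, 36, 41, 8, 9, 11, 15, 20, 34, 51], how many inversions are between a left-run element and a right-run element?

31 split inversions

Take each right-half value and tally the left-half values above it:
r = 8: 12, 28, 32, 35, 36, 41 → 6
r = 9: 12, 28, 32, 35, 36, 41 → 6
r = 11: 12, 28, 32, 35, 36, 41 → 6
r = 15: 28, 32, 35, 36, 41 → 5
r = 20: 28, 32, 35, 36, 41 → 5
r = 34: 35, 36, 41 → 3
r = 51: none → 0
Cross-inversions: 6 + 6 + 6 + 5 + 5 + 3 + 0 = 31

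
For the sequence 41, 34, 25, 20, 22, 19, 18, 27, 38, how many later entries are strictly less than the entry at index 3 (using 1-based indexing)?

4

The element at index 3 is 25.
Elements after it: 20, 22, 19, 18, 27, 38
Those smaller than 25: 20, 22, 19, 18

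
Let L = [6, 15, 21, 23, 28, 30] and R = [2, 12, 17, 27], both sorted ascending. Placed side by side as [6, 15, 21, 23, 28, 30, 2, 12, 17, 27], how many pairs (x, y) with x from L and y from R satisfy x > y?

Count, for every r in R, how many entries of L exceed r:
r = 2: 6, 15, 21, 23, 28, 30 → 6
r = 12: 15, 21, 23, 28, 30 → 5
r = 17: 21, 23, 28, 30 → 4
r = 27: 28, 30 → 2
Cross-inversions: 6 + 5 + 4 + 2 = 17

17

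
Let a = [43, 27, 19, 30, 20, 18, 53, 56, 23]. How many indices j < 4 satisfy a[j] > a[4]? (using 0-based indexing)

3

The element at index 4 is 20.
Elements before it: 43, 27, 19, 30
Those larger than 20: 43, 27, 30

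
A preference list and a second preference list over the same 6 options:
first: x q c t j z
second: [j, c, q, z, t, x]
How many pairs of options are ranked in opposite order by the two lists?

Pairs: 10

Assign each item its position (1..6) in the first ordering, then rewrite the second ordering as that position sequence:
positions: x→1, q→2, c→3, t→4, j→5, z→6
second ordering as positions: [5, 3, 2, 6, 4, 1]
Discordant pairs = inversions in this position sequence.
5: 3, 2, 4, 1 → 4
3: 2, 1 → 2
2: 1 → 1
6: 4, 1 → 2
4: 1 → 1
1: 0
Total: 4 + 2 + 1 + 2 + 1 + 0 = 10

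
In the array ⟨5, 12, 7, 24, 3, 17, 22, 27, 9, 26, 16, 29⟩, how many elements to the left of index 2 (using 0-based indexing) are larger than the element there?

1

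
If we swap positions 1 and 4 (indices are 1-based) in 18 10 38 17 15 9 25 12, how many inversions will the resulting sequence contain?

16

Positions 1 and 4 hold 18 and 17; after swapping, the array is [17, 10, 38, 18, 15, 9, 25, 12].
For each element, count later entries that are smaller:
17: 4
10: 1
38: 5
18: 3
15: 2
9: 0
25: 1
12: 0
Sum: 4 + 1 + 5 + 3 + 2 + 0 + 1 + 0 = 16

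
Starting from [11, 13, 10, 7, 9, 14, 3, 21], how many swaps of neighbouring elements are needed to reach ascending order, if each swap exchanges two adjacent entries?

14 swaps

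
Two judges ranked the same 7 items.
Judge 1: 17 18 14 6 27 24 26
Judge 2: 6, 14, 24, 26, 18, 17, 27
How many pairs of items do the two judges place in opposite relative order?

12

Assign each item its position (1..7) in the first ordering, then rewrite the second ordering as that position sequence:
positions: 17→1, 18→2, 14→3, 6→4, 27→5, 24→6, 26→7
second ordering as positions: [4, 3, 6, 7, 2, 1, 5]
Discordant pairs = inversions in this position sequence.
4: 3, 2, 1 → 3
3: 2, 1 → 2
6: 2, 1, 5 → 3
7: 2, 1, 5 → 3
2: 1 → 1
1: 0
5: 0
Total: 3 + 2 + 3 + 3 + 1 + 0 + 0 = 12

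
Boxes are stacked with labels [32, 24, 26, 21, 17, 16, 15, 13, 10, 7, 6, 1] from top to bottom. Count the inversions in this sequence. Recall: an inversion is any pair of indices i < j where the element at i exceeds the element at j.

65

Count, for each position, how many later elements it exceeds:
32: 11
24: 9
26: 9
21: 8
17: 7
16: 6
15: 5
13: 4
10: 3
7: 2
6: 1
1: 0
Sum: 11 + 9 + 9 + 8 + 7 + 6 + 5 + 4 + 3 + 2 + 1 + 0 = 65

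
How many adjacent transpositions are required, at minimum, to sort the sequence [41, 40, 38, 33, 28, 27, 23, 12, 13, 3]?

44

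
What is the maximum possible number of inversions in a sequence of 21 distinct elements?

A reversed (strictly descending) arrangement makes every pair an inversion, giving C(21, 2) inversions.
C(21, 2) = 21·20/2 = 210

210 inversions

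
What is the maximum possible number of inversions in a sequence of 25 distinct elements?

300 inversions

The maximum occurs when the array is in strictly decreasing order: every one of the C(25, 2) pairs is inverted.
C(25, 2) = 25·24/2 = 300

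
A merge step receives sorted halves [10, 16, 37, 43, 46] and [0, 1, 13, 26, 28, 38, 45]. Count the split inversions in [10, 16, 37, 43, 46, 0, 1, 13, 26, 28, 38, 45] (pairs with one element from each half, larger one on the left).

Count, for every r in R, how many entries of L exceed r:
r = 0: 10, 16, 37, 43, 46 → 5
r = 1: 10, 16, 37, 43, 46 → 5
r = 13: 16, 37, 43, 46 → 4
r = 26: 37, 43, 46 → 3
r = 28: 37, 43, 46 → 3
r = 38: 43, 46 → 2
r = 45: 46 → 1
Cross-inversions: 5 + 5 + 4 + 3 + 3 + 2 + 1 = 23

There are 23 split inversions.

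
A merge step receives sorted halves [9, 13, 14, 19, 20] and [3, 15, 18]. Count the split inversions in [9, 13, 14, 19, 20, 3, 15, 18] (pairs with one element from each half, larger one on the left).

9 split inversions

Count, for every r in R, how many entries of L exceed r:
r = 3: 9, 13, 14, 19, 20 → 5
r = 15: 19, 20 → 2
r = 18: 19, 20 → 2
Cross-inversions: 5 + 2 + 2 = 9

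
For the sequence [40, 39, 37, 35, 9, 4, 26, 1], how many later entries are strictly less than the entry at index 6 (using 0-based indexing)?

1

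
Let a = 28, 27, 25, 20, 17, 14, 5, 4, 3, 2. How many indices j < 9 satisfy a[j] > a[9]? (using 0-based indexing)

9

The element at index 9 is 2.
Elements before it: 28, 27, 25, 20, 17, 14, 5, 4, 3
Those larger than 2: 28, 27, 25, 20, 17, 14, 5, 4, 3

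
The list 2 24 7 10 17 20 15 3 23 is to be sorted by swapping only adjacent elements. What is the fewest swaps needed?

There are 14 adjacent swaps.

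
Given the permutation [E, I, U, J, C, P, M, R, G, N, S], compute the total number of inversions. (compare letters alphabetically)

For each element, count later entries that are smaller:
E → C → 1
I → C, G → 2
U → J, C, P, M, R, G, N, S → 8
J → C, G → 2
C → none → 0
P → M, G, N → 3
M → G → 1
R → G, N → 2
G → none → 0
N → none → 0
S → none → 0
Sum: 1 + 2 + 8 + 2 + 0 + 3 + 1 + 2 + 0 + 0 + 0 = 19

19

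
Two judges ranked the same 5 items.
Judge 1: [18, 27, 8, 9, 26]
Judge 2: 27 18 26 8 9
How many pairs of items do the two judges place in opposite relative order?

Assign each item its position (1..5) in the first ordering, then rewrite the second ordering as that position sequence:
positions: 18→1, 27→2, 8→3, 9→4, 26→5
second ordering as positions: [2, 1, 5, 3, 4]
Discordant pairs = inversions in this position sequence.
2: 1 → 1
1: 0
5: 3, 4 → 2
3: 0
4: 0
Total: 1 + 0 + 2 + 0 + 0 = 3

3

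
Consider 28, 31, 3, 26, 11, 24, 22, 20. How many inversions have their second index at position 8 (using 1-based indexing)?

The element at index 8 is 20.
Elements before it: 28, 31, 3, 26, 11, 24, 22
Those larger than 20: 28, 31, 26, 24, 22

5 such elements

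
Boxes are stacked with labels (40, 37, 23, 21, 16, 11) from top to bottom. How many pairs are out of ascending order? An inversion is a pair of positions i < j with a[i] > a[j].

For each element, count later entries that are smaller:
40 → 37, 23, 21, 16, 11 → 5
37 → 23, 21, 16, 11 → 4
23 → 21, 16, 11 → 3
21 → 16, 11 → 2
16 → 11 → 1
11 → none → 0
Sum: 5 + 4 + 3 + 2 + 1 + 0 = 15

15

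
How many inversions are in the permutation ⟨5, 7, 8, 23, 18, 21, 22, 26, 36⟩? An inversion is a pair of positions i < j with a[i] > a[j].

3 inversions

Sweep left to right; for each value list the smaller values that follow it:
5 → none → 0
7 → none → 0
8 → none → 0
23 → 18, 21, 22 → 3
18 → none → 0
21 → none → 0
22 → none → 0
26 → none → 0
36 → none → 0
Sum: 0 + 0 + 0 + 3 + 0 + 0 + 0 + 0 + 0 = 3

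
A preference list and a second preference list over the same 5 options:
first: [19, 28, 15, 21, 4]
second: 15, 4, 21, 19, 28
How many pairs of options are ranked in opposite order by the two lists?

Assign each item its position (1..5) in the first ordering, then rewrite the second ordering as that position sequence:
positions: 19→1, 28→2, 15→3, 21→4, 4→5
second ordering as positions: [3, 5, 4, 1, 2]
Discordant pairs = inversions in this position sequence.
3: 1, 2 → 2
5: 4, 1, 2 → 3
4: 1, 2 → 2
1: 0
2: 0
Total: 2 + 3 + 2 + 0 + 0 = 7

7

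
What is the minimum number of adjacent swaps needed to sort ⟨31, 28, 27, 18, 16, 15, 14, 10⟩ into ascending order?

Minimum adjacent swaps = number of inversions (each swap of adjacent out-of-order elements removes one inversion and no swap can remove more).
Count inversions — for each element, later elements that are smaller:
31: 28, 27, 18, 16, 15, 14, 10 → 7
28: 27, 18, 16, 15, 14, 10 → 6
27: 18, 16, 15, 14, 10 → 5
18: 16, 15, 14, 10 → 4
16: 15, 14, 10 → 3
15: 14, 10 → 2
14: 10 → 1
10: none → 0
Total inversions: 7 + 6 + 5 + 4 + 3 + 2 + 1 + 0 = 28

28 adjacent swaps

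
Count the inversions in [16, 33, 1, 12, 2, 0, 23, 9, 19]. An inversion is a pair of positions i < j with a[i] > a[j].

Count, for each position, how many later elements it exceeds:
16: 5
33: 7
1: 1
12: 3
2: 1
0: 0
23: 2
9: 0
19: 0
Sum: 5 + 7 + 1 + 3 + 1 + 0 + 2 + 0 + 0 = 19

19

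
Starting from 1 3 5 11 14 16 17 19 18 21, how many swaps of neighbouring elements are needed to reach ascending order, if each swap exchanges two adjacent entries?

Each adjacent swap fixes exactly one inversion, so the minimum swap count equals the number of inversions.
Count inversions — for each element, later elements that are smaller:
1: none → 0
3: none → 0
5: none → 0
11: none → 0
14: none → 0
16: none → 0
17: none → 0
19: 18 → 1
18: none → 0
21: none → 0
Total inversions: 0 + 0 + 0 + 0 + 0 + 0 + 0 + 1 + 0 + 0 = 1

1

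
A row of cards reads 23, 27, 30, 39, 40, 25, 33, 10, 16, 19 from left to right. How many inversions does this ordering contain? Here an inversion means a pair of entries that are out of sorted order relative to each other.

Sweep left to right; for each value list the smaller values that follow it:
23: 3
27: 4
30: 4
39: 5
40: 5
25: 3
33: 3
10: 0
16: 0
19: 0
Sum: 3 + 4 + 4 + 5 + 5 + 3 + 3 + 0 + 0 + 0 = 27

27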